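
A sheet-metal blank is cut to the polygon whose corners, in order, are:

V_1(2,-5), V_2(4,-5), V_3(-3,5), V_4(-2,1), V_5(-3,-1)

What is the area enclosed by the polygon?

22

Apply the shoelace (surveyor's) formula: 2A = Σ (x_i·y_{i+1} − x_{i+1}·y_i), indices taken mod 5.
Cross-terms: 10, 5, 7, 5, 17  ⇒  Σ = 44
Area = |Σ|/2 = 22.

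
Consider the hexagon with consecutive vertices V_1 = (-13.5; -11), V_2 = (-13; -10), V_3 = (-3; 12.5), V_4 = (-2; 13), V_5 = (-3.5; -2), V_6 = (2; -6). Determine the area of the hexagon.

121.5

Apply Gauss's area formula: 2A = Σ (x_i·y_{i+1} − x_{i+1}·y_i), indices taken mod 6.
Σ = (-8) + (-192.5) + (-14) + (49.5) + (25) + (-103) = -243
Area = |Σ|/2 = 121.5.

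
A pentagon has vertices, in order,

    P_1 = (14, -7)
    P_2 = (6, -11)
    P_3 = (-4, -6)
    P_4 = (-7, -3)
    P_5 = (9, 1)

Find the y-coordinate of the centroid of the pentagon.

-452/93

Apply the surveyor's formula. First the cross-terms c_i = x_i·y_{i+1} − x_{i+1}·y_i:
  -112, -80, -30, 20, -77  ⇒  2A = -279, A = -139.5.
Then Σ (y_i + y_{i+1})·c_i = 4068, so ȳ = 4068 / (6·(-139.5)) = -452/93.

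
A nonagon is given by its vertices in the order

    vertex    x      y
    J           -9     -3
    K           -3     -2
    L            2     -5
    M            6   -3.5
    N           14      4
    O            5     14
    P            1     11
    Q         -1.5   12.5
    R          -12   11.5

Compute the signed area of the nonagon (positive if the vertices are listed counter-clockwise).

Apply Gauss's area formula: 2A = Σ (x_i·y_{i+1} − x_{i+1}·y_i), indices taken mod 9.
J→K: (-9)(-2) − (-3)(-3) = 9
K→L: (-3)(-5) − (2)(-2) = 19
L→M: (2)(-3.5) − (6)(-5) = 23
M→N: (6)(4) − (14)(-3.5) = 73
N→O: (14)(14) − (5)(4) = 176
O→P: (5)(11) − (1)(14) = 41
P→Q: (1)(12.5) − (-1.5)(11) = 29
Q→R: (-1.5)(11.5) − (-12)(12.5) = 132.75
R→J: (-12)(-3) − (-9)(11.5) = 139.5
Σ = 642.25
Signed area = Σ/2 = 321.125 (positive ⇒ counter-clockwise traversal).

321.125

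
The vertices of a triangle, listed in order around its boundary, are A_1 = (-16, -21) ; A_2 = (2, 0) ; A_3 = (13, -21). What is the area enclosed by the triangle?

Apply Gauss's area formula: 2A = Σ (x_i·y_{i+1} − x_{i+1}·y_i), indices taken mod 3.
Σ = (42) + (-42) + (-609) = -609
Area = |Σ|/2 = 304.5.

304.5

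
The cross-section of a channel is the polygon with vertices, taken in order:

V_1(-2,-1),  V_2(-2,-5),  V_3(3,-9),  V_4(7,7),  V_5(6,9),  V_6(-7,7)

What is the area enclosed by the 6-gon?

Apply the shoelace formula: 2A = Σ (x_i·y_{i+1} − x_{i+1}·y_i), indices taken mod 6.
Cross-terms: 8, 33, 84, 21, 105, 21  ⇒  Σ = 272
Area = |Σ|/2 = 136.

136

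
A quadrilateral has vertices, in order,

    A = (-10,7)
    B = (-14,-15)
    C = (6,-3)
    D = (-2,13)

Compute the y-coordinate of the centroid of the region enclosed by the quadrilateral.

Apply the surveyor's formula. First the cross-terms c_i = x_i·y_{i+1} − x_{i+1}·y_i:
  248, 132, 72, 116  ⇒  2A = 568, A = 284.
Then Σ (y_i + y_{i+1})·c_i = -1320, so ȳ = -1320 / (6·284) = -55/71.

-55/71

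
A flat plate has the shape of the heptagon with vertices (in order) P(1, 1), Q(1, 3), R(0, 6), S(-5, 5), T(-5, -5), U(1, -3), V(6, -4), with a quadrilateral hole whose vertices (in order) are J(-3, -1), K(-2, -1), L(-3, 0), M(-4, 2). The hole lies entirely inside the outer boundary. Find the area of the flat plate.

Outer boundary:
Σ = (2) + (6) + (30) + (50) + (20) + (14) + (10) = 132
Area = |Σ|/2 = 66.
Hole:
Cross-terms: 1, -3, -6, 10  ⇒  Σ = 2
Area = |Σ|/2 = 1.
Net area = 66 − 1 = 65.

65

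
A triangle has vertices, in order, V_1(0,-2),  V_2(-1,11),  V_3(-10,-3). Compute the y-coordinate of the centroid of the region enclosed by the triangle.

Apply Gauss's area formula. First the cross-terms c_i = x_i·y_{i+1} − x_{i+1}·y_i:
  -2, 113, 20  ⇒  2A = 131, A = 65.5.
Then Σ (y_i + y_{i+1})·c_i = 786, so ȳ = 786 / (6·65.5) = 2.

2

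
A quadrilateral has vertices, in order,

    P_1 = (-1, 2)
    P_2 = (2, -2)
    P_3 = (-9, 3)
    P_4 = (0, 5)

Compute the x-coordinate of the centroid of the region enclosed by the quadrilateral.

-241/81

Apply the shoelace (surveyor's) formula. First the cross-terms c_i = x_i·y_{i+1} − x_{i+1}·y_i:
  -2, -12, -45, 5  ⇒  2A = -54, A = -27.
Then Σ (x_i + x_{i+1})·c_i = 482, so x̄ = 482 / (6·(-27)) = -241/81.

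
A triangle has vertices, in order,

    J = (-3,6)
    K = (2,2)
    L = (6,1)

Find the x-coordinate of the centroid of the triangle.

Apply the shoelace (surveyor's) formula. First the cross-terms c_i = x_i·y_{i+1} − x_{i+1}·y_i:
  -18, -10, 39  ⇒  2A = 11, A = 5.5.
Then Σ (x_i + x_{i+1})·c_i = 55, so x̄ = 55 / (6·5.5) = 5/3.

5/3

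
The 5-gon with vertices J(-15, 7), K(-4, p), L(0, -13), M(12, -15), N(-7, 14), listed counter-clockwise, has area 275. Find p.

-6

Write out the shoelace sum; only the two edges meeting at K involve p:
2·Area = [((-15)·p − (-4)·7) + ((-4)·(-13) − 0·p)] + 380
       = -15·p + 460 = 550
⇒ p = -6.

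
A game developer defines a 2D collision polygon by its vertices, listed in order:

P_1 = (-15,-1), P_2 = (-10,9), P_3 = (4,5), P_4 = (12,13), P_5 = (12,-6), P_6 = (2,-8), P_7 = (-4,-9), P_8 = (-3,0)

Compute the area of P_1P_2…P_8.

312.5

Apply the shoelace formula: 2A = Σ (x_i·y_{i+1} − x_{i+1}·y_i), indices taken mod 8.
Σ = (-145) + (-86) + (-8) + (-228) + (-84) + (-50) + (-27) + (3) = -625
Area = |Σ|/2 = 312.5.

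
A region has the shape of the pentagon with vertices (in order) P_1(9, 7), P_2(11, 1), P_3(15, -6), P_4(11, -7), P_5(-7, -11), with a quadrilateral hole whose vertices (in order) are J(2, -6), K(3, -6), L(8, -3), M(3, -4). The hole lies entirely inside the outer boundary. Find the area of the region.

148

Outer boundary:
Apply Gauss's area formula: 2A = Σ (x_i·y_{i+1} − x_{i+1}·y_i), indices taken mod 5.
Σ = (-68) + (-81) + (-39) + (-170) + (50) = -308
Area = |Σ|/2 = 154.
Hole:
Cross-terms: 6, 39, -23, -10  ⇒  Σ = 12
Area = |Σ|/2 = 6.
Net area = 154 − 6 = 148.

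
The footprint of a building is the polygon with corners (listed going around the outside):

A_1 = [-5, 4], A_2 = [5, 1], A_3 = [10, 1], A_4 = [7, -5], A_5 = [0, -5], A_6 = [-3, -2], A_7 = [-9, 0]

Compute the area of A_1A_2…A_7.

Apply the surveyor's formula: 2A = Σ (x_i·y_{i+1} − x_{i+1}·y_i), indices taken mod 7.
Σ = (-25) + (-5) + (-57) + (-35) + (-15) + (-18) + (-36) = -191
Area = |Σ|/2 = 95.5.

95.5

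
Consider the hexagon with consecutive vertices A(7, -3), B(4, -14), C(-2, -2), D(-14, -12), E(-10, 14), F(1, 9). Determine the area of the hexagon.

306

Apply the shoelace formula: 2A = Σ (x_i·y_{i+1} − x_{i+1}·y_i), indices taken mod 6.
Cross-terms: -86, -36, -4, -316, -104, -66  ⇒  Σ = -612
Area = |Σ|/2 = 306.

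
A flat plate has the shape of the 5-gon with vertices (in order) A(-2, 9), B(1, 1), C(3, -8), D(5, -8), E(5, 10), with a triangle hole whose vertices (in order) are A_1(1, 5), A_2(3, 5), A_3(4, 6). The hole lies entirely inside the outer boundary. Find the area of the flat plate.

73.5

Outer boundary:
Apply the shoelace formula: 2A = Σ (x_i·y_{i+1} − x_{i+1}·y_i), indices taken mod 5.
Σ = (-11) + (-11) + (16) + (90) + (65) = 149
Area = |Σ|/2 = 74.5.
Hole:
Σ = (-10) + (-2) + (14) = 2
Area = |Σ|/2 = 1.
Net area = 74.5 − 1 = 73.5.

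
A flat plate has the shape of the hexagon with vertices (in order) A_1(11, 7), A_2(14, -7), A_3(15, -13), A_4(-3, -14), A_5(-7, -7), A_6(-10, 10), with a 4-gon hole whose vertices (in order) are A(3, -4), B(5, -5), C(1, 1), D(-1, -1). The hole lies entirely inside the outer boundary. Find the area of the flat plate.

438

Outer boundary:
Cross-terms: -175, -77, -249, -77, -140, -180  ⇒  Σ = -898
Area = |Σ|/2 = 449.
Hole:
Apply Gauss's area formula: 2A = Σ (x_i·y_{i+1} − x_{i+1}·y_i), indices taken mod 4.
Cross-terms: 5, 10, 0, 7  ⇒  Σ = 22
Area = |Σ|/2 = 11.
Net area = 449 − 11 = 438.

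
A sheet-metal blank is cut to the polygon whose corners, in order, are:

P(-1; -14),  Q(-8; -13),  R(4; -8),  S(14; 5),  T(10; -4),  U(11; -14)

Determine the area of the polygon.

P→Q: (-1)(-13) − (-8)(-14) = -99
Q→R: (-8)(-8) − (4)(-13) = 116
R→S: (4)(5) − (14)(-8) = 132
S→T: (14)(-4) − (10)(5) = -106
T→U: (10)(-14) − (11)(-4) = -96
U→P: (11)(-14) − (-1)(-14) = -168
Σ = -221
Area = |Σ|/2 = 110.5.

110.5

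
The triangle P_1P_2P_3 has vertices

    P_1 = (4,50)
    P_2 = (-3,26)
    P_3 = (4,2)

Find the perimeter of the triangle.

98

|P_1P_2| = √((-7)² + (-24)²) = √625 = 25
|P_2P_3| = √((7)² + (-24)²) = √625 = 25
|P_3P_1| = √((0)² + (48)²) = √2304 = 48
Perimeter = 25 + 25 + 48 = 98.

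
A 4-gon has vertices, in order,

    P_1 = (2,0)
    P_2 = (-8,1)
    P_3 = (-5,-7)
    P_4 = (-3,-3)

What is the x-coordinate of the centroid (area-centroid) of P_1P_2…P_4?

-109/27

Apply the shoelace formula. First the cross-terms c_i = x_i·y_{i+1} − x_{i+1}·y_i:
  2, 61, -6, 6  ⇒  2A = 63, A = 31.5.
Then Σ (x_i + x_{i+1})·c_i = -763, so x̄ = -763 / (6·31.5) = -109/27.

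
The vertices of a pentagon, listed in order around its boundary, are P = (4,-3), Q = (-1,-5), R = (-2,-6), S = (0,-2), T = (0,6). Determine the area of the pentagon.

Apply the shoelace (surveyor's) formula: 2A = Σ (x_i·y_{i+1} − x_{i+1}·y_i), indices taken mod 5.
Cross-terms: -23, -4, 4, 0, -24  ⇒  Σ = -47
Area = |Σ|/2 = 23.5.

23.5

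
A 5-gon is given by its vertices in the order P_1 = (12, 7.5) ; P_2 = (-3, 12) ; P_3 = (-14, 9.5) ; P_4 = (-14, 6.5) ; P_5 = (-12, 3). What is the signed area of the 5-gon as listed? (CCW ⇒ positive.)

129

Apply the shoelace formula: 2A = Σ (x_i·y_{i+1} − x_{i+1}·y_i), indices taken mod 5.
Σ = (166.5) + (139.5) + (42) + (36) + (-126) = 258
Signed area = Σ/2 = 129 (positive ⇒ counter-clockwise traversal).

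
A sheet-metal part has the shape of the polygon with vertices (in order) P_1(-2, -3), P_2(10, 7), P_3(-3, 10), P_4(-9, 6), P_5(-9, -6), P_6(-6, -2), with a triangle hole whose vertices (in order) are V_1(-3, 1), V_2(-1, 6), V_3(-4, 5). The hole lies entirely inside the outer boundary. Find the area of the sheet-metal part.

Outer boundary:
Cross-terms: 16, 121, 72, 108, -18, 14  ⇒  Σ = 313
Area = |Σ|/2 = 156.5.
Hole:
Apply the surveyor's formula: 2A = Σ (x_i·y_{i+1} − x_{i+1}·y_i), indices taken mod 3.
Cross-terms: -17, 19, 11  ⇒  Σ = 13
Area = |Σ|/2 = 6.5.
Net area = 156.5 − 6.5 = 150.

150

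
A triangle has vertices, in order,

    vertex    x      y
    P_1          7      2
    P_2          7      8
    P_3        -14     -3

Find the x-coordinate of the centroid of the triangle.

Apply the surveyor's formula. First the cross-terms c_i = x_i·y_{i+1} − x_{i+1}·y_i:
  42, 91, -7  ⇒  2A = 126, A = 63.
Then Σ (x_i + x_{i+1})·c_i = 0, so x̄ = 0 / (6·63) = 0.

0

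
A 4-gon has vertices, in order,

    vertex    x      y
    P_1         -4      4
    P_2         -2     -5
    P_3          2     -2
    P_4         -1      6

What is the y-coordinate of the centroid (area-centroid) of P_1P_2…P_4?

19/36

Apply the shoelace (surveyor's) formula. First the cross-terms c_i = x_i·y_{i+1} − x_{i+1}·y_i:
  28, 14, 10, 20  ⇒  2A = 72, A = 36.
Then Σ (y_i + y_{i+1})·c_i = 114, so ȳ = 114 / (6·36) = 19/36.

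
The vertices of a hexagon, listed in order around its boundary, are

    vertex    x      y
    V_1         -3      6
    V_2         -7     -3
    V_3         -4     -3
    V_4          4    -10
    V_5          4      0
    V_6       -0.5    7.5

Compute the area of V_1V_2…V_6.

Cross-terms: 51, 9, 52, 40, 30, 19.5  ⇒  Σ = 201.5
Area = |Σ|/2 = 100.75.

100.75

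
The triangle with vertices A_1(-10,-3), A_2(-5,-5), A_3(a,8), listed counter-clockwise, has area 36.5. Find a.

-1

The doubled signed area Σ (x_i y_{i+1} − x_{i+1} y_i) is linear in a.
With a=0 it equals 75; the coefficient of a is 2 (from the two edges through A_3).
So 2·a + 75 = 2·36.5 = 73 ⇒ a = -1.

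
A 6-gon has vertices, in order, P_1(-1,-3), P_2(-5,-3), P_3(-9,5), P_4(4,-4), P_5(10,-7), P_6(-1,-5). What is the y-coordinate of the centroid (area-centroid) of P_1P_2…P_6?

Apply the surveyor's formula. First the cross-terms c_i = x_i·y_{i+1} − x_{i+1}·y_i:
  -12, -52, 16, 12, -57, -2  ⇒  2A = -95, A = -47.5.
Then Σ (y_i + y_{i+1})·c_i = 552, so ȳ = 552 / (6·(-47.5)) = -184/95.

-184/95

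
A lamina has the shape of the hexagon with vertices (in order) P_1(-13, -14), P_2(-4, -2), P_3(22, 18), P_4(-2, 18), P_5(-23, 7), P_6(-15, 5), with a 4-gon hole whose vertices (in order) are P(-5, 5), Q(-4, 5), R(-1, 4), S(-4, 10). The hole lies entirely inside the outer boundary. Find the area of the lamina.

Outer boundary:
Apply the shoelace formula: 2A = Σ (x_i·y_{i+1} − x_{i+1}·y_i), indices taken mod 6.
Σ = (-30) + (-28) + (432) + (400) + (-10) + (275) = 1039
Area = |Σ|/2 = 519.5.
Hole:
Σ = (-5) + (-11) + (6) + (30) = 20
Area = |Σ|/2 = 10.
Net area = 519.5 − 10 = 509.5.

509.5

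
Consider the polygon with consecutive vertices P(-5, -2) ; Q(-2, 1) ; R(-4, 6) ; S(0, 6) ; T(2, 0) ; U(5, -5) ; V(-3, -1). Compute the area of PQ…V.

Σ = (-9) + (-8) + (-24) + (-12) + (-10) + (-20) + (1) = -82
Area = |Σ|/2 = 41.

41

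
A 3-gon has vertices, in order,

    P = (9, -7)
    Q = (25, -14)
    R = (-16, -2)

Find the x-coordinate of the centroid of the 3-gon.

6

Apply Gauss's area formula. First the cross-terms c_i = x_i·y_{i+1} − x_{i+1}·y_i:
  49, -274, 130  ⇒  2A = -95, A = -47.5.
Then Σ (x_i + x_{i+1})·c_i = -1710, so x̄ = -1710 / (6·(-47.5)) = 6.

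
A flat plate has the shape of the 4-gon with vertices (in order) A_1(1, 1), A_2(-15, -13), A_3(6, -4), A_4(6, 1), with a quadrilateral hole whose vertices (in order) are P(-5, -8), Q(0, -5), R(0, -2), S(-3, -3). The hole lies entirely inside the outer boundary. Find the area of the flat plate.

Outer boundary:
Apply the shoelace formula: 2A = Σ (x_i·y_{i+1} − x_{i+1}·y_i), indices taken mod 4.
Cross-terms: 2, 138, 30, 5  ⇒  Σ = 175
Area = |Σ|/2 = 87.5.
Hole:
Apply the surveyor's formula: 2A = Σ (x_i·y_{i+1} − x_{i+1}·y_i), indices taken mod 4.
P→Q: (-5)(-5) − (0)(-8) = 25
Q→R: (0)(-2) − (0)(-5) = 0
R→S: (0)(-3) − (-3)(-2) = -6
S→P: (-3)(-8) − (-5)(-3) = 9
Σ = 28
Area = |Σ|/2 = 14.
Net area = 87.5 − 14 = 73.5.

73.5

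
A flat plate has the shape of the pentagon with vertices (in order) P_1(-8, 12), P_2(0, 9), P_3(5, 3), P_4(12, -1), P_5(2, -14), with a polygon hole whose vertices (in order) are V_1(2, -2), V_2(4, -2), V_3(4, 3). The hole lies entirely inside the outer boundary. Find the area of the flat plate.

201

Outer boundary:
Apply Gauss's area formula: 2A = Σ (x_i·y_{i+1} − x_{i+1}·y_i), indices taken mod 5.
Σ = (-72) + (-45) + (-41) + (-166) + (-88) = -412
Area = |Σ|/2 = 206.
Hole:
Apply the shoelace (surveyor's) formula: 2A = Σ (x_i·y_{i+1} − x_{i+1}·y_i), indices taken mod 3.
Cross-terms: 4, 20, -14  ⇒  Σ = 10
Area = |Σ|/2 = 5.
Net area = 206 − 5 = 201.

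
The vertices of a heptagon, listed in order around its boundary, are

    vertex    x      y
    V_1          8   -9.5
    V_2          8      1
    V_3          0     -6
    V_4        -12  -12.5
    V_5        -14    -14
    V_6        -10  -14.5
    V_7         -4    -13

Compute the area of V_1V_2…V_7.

117

Apply the shoelace (surveyor's) formula: 2A = Σ (x_i·y_{i+1} − x_{i+1}·y_i), indices taken mod 7.
Cross-terms: 84, -48, -72, -7, 63, 72, 142  ⇒  Σ = 234
Area = |Σ|/2 = 117.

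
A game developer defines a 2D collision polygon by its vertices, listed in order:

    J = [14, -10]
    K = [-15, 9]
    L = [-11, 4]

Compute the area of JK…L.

34.5

Apply the shoelace formula: 2A = Σ (x_i·y_{i+1} − x_{i+1}·y_i), indices taken mod 3.
Σ = (-24) + (39) + (54) = 69
Area = |Σ|/2 = 34.5.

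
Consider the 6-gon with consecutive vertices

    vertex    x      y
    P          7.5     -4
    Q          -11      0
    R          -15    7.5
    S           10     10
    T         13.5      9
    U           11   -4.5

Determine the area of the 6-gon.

Σ = (-44) + (-82.5) + (-225) + (-45) + (-159.75) + (-10.25) = -566.5
Area = |Σ|/2 = 283.25.

283.25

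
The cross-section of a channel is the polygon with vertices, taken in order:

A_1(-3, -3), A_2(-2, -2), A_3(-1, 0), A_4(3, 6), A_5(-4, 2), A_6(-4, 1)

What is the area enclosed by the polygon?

20.5

Σ = (0) + (-2) + (-6) + (30) + (4) + (15) = 41
Area = |Σ|/2 = 20.5.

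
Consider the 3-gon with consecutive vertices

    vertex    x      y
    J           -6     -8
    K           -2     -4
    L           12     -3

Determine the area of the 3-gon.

Apply the surveyor's formula: 2A = Σ (x_i·y_{i+1} − x_{i+1}·y_i), indices taken mod 3.
Σ = (8) + (54) + (-114) = -52
Area = |Σ|/2 = 26.

26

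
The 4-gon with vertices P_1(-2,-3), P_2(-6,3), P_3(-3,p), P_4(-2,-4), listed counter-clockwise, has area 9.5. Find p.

-6

Write out the shoelace sum; only the two edges meeting at P_3 involve p:
2·Area = [((-6)·p − (-3)·3) + ((-3)·(-4) − (-2)·p)] + -26
       = -4·p + -5 = 19
⇒ p = -6.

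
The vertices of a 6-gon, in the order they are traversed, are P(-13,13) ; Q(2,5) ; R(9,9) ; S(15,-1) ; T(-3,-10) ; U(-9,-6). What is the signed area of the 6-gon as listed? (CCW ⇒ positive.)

Apply the shoelace formula: 2A = Σ (x_i·y_{i+1} − x_{i+1}·y_i), indices taken mod 6.
Σ = (-91) + (-27) + (-144) + (-153) + (-72) + (-195) = -682
Signed area = Σ/2 = -341 (negative ⇒ clockwise traversal).

-341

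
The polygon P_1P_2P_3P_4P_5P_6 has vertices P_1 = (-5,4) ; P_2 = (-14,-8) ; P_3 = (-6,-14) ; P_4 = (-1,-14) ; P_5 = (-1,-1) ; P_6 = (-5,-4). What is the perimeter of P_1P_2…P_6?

|P_1P_2| = √((-9)² + (-12)²) = √225 = 15
|P_2P_3| = √((8)² + (-6)²) = √100 = 10
|P_3P_4| = √((5)² + (0)²) = √25 = 5
|P_4P_5| = √((0)² + (13)²) = √169 = 13
|P_5P_6| = √((-4)² + (-3)²) = √25 = 5
|P_6P_1| = √((0)² + (8)²) = √64 = 8
Perimeter = 15 + 10 + 5 + 13 + 5 + 8 = 56.

56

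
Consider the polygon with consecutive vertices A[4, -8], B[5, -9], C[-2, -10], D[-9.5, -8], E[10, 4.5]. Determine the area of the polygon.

101.875

Apply the shoelace (surveyor's) formula: 2A = Σ (x_i·y_{i+1} − x_{i+1}·y_i), indices taken mod 5.
A→B: (4)(-9) − (5)(-8) = 4
B→C: (5)(-10) − (-2)(-9) = -68
C→D: (-2)(-8) − (-9.5)(-10) = -79
D→E: (-9.5)(4.5) − (10)(-8) = 37.25
E→A: (10)(-8) − (4)(4.5) = -98
Σ = -203.75
Area = |Σ|/2 = 101.875.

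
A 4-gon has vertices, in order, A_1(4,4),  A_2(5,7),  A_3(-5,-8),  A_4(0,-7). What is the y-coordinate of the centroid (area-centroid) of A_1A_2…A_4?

-86/33

Apply the shoelace (surveyor's) formula. First the cross-terms c_i = x_i·y_{i+1} − x_{i+1}·y_i:
  8, -5, 35, 28  ⇒  2A = 66, A = 33.
Then Σ (y_i + y_{i+1})·c_i = -516, so ȳ = -516 / (6·33) = -86/33.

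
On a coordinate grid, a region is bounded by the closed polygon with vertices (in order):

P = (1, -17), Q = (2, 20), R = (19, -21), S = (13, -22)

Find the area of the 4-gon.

Σ = (54) + (-422) + (-145) + (-199) = -712
Area = |Σ|/2 = 356.

356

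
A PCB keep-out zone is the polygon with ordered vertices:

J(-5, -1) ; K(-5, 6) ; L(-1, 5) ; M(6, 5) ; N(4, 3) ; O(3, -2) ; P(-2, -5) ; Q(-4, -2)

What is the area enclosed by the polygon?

Apply the surveyor's formula: 2A = Σ (x_i·y_{i+1} − x_{i+1}·y_i), indices taken mod 8.
Cross-terms: -35, -19, -35, -2, -17, -19, -16, -6  ⇒  Σ = -149
Area = |Σ|/2 = 74.5.

74.5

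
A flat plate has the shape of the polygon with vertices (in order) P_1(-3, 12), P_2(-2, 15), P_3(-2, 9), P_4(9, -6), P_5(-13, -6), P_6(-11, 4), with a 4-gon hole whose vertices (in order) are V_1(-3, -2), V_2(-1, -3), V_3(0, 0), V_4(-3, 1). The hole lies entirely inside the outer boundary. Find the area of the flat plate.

216

Outer boundary:
Cross-terms: -21, 12, -69, -132, -118, -120  ⇒  Σ = -448
Area = |Σ|/2 = 224.
Hole:
Apply the shoelace (surveyor's) formula: 2A = Σ (x_i·y_{i+1} − x_{i+1}·y_i), indices taken mod 4.
Σ = (7) + (0) + (0) + (9) = 16
Area = |Σ|/2 = 8.
Net area = 224 − 8 = 216.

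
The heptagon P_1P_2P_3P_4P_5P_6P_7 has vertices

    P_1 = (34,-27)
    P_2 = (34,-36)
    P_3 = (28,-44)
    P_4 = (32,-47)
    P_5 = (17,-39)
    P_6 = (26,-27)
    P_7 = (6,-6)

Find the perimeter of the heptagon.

120

|P_1P_2| = √((0)² + (-9)²) = √81 = 9
|P_2P_3| = √((-6)² + (-8)²) = √100 = 10
|P_3P_4| = √((4)² + (-3)²) = √25 = 5
|P_4P_5| = √((-15)² + (8)²) = √289 = 17
|P_5P_6| = √((9)² + (12)²) = √225 = 15
|P_6P_7| = √((-20)² + (21)²) = √841 = 29
|P_7P_1| = √((28)² + (-21)²) = √1225 = 35
Perimeter = 9 + 10 + 5 + 17 + 15 + 29 + 35 = 120.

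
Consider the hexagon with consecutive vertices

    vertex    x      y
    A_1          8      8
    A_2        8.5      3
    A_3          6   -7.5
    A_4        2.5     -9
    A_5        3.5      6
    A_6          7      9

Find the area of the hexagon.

70.5

Apply Gauss's area formula: 2A = Σ (x_i·y_{i+1} − x_{i+1}·y_i), indices taken mod 6.
Cross-terms: -44, -81.75, -35.25, 46.5, -10.5, -16  ⇒  Σ = -141
Area = |Σ|/2 = 70.5.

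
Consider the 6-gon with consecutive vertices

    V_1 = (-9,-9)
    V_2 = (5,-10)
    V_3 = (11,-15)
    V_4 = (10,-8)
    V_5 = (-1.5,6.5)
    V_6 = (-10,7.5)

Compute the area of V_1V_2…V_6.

Apply the shoelace (surveyor's) formula: 2A = Σ (x_i·y_{i+1} − x_{i+1}·y_i), indices taken mod 6.
Σ = (135) + (35) + (62) + (53) + (53.75) + (157.5) = 496.25
Area = |Σ|/2 = 248.125.

248.125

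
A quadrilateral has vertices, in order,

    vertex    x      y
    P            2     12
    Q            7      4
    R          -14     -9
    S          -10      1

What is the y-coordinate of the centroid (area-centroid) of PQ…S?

215/103

Apply Gauss's area formula. First the cross-terms c_i = x_i·y_{i+1} − x_{i+1}·y_i:
  -76, -7, -104, -122  ⇒  2A = -309, A = -154.5.
Then Σ (y_i + y_{i+1})·c_i = -1935, so ȳ = -1935 / (6·(-154.5)) = 215/103.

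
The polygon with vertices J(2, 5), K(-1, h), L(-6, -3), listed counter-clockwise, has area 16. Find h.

Write out the shoelace sum; only the two edges meeting at K involve h:
2·Area = [(2·h − (-1)·5) + ((-1)·(-3) − (-6)·h)] + -24
       = 8·h + -16 = 32
⇒ h = 6.

6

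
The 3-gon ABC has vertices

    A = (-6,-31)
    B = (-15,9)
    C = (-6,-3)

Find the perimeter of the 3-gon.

|AB| = √((-9)² + (40)²) = √1681 = 41
|BC| = √((9)² + (-12)²) = √225 = 15
|CA| = √((0)² + (-28)²) = √784 = 28
Perimeter = 41 + 15 + 28 = 84.

84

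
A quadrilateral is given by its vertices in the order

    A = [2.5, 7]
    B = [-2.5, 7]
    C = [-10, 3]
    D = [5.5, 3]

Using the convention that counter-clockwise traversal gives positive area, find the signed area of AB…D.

41

Apply the surveyor's formula: 2A = Σ (x_i·y_{i+1} − x_{i+1}·y_i), indices taken mod 4.
Σ = (35) + (62.5) + (-46.5) + (31) = 82
Signed area = Σ/2 = 41 (positive ⇒ counter-clockwise traversal).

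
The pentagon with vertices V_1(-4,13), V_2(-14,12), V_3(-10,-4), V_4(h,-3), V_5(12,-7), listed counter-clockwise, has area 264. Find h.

Write out the shoelace sum; only the two edges meeting at V_4 involve h:
2·Area = [((-10)·(-3) − h·(-4)) + (h·(-7) − 12·(-3))] + 438
       = -3·h + 504 = 528
⇒ h = -8.

-8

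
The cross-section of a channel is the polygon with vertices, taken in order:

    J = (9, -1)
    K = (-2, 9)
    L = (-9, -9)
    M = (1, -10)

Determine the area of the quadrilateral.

183

Apply the shoelace formula: 2A = Σ (x_i·y_{i+1} − x_{i+1}·y_i), indices taken mod 4.
Cross-terms: 79, 99, 99, 89  ⇒  Σ = 366
Area = |Σ|/2 = 183.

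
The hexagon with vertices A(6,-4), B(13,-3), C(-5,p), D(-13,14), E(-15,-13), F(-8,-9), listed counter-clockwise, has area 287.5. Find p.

The doubled signed area Σ (x_i y_{i+1} − x_{i+1} y_i) is linear in p.
With p=0 it equals 445; the coefficient of p is 26 (from the two edges through C).
So 26·p + 445 = 2·287.5 = 575 ⇒ p = 5.

5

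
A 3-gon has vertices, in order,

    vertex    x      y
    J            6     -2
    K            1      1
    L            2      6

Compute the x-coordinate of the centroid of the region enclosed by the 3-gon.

3

Apply the shoelace (surveyor's) formula. First the cross-terms c_i = x_i·y_{i+1} − x_{i+1}·y_i:
  8, 4, -40  ⇒  2A = -28, A = -14.
Then Σ (x_i + x_{i+1})·c_i = -252, so x̄ = -252 / (6·(-14)) = 3.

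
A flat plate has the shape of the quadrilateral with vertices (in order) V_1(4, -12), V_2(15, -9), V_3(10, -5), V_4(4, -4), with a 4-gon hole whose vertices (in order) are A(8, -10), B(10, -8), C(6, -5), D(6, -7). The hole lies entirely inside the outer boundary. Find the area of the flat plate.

44.5

Outer boundary:
Σ = (144) + (15) + (-20) + (-32) = 107
Area = |Σ|/2 = 53.5.
Hole:
Apply the surveyor's formula: 2A = Σ (x_i·y_{i+1} − x_{i+1}·y_i), indices taken mod 4.
A→B: (8)(-8) − (10)(-10) = 36
B→C: (10)(-5) − (6)(-8) = -2
C→D: (6)(-7) − (6)(-5) = -12
D→A: (6)(-10) − (8)(-7) = -4
Σ = 18
Area = |Σ|/2 = 9.
Net area = 53.5 − 9 = 44.5.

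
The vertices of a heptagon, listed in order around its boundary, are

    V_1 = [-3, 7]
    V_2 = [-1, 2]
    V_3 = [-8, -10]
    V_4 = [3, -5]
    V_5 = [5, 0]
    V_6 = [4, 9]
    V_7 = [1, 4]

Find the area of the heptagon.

Apply Gauss's area formula: 2A = Σ (x_i·y_{i+1} − x_{i+1}·y_i), indices taken mod 7.
Σ = (1) + (26) + (70) + (25) + (45) + (7) + (19) = 193
Area = |Σ|/2 = 96.5.

96.5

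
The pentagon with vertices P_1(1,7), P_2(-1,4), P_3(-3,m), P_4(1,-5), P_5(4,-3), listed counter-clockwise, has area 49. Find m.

Write out the shoelace sum; only the two edges meeting at P_3 involve m:
2·Area = [((-1)·m − (-3)·4) + ((-3)·(-5) − 1·m)] + 59
       = -2·m + 86 = 98
⇒ m = -6.

-6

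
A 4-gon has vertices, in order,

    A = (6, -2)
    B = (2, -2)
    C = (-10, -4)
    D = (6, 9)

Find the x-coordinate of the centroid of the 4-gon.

46/63

Apply the shoelace formula. First the cross-terms c_i = x_i·y_{i+1} − x_{i+1}·y_i:
  -8, -28, -66, -66  ⇒  2A = -168, A = -84.
Then Σ (x_i + x_{i+1})·c_i = -368, so x̄ = -368 / (6·(-84)) = 46/63.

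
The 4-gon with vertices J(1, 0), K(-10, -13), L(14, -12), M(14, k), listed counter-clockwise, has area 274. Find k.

7

The doubled signed area Σ (x_i y_{i+1} − x_{i+1} y_i) is linear in k.
With k=0 it equals 457; the coefficient of k is 13 (from the two edges through M).
So 13·k + 457 = 2·274 = 548 ⇒ k = 7.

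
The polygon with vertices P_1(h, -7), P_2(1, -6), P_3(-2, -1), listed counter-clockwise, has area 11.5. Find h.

-3

The doubled signed area Σ (x_i y_{i+1} − x_{i+1} y_i) is linear in h.
With h=0 it equals 8; the coefficient of h is -5 (from the two edges through P_1).
So -5·h + 8 = 2·11.5 = 23 ⇒ h = -3.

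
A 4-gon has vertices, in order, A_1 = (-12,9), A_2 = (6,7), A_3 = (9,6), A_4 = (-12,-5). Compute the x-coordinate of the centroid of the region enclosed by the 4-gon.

-81/17

Apply the surveyor's formula. First the cross-terms c_i = x_i·y_{i+1} − x_{i+1}·y_i:
  -138, -27, 27, -168  ⇒  2A = -306, A = -153.
Then Σ (x_i + x_{i+1})·c_i = 4374, so x̄ = 4374 / (6·(-153)) = -81/17.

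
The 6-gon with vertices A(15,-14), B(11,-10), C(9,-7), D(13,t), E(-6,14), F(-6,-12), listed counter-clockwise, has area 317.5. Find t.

-5

Write out the shoelace sum; only the two edges meeting at D involve t:
2·Area = [(9·t − 13·(-7)) + (13·14 − (-6)·t)] + 437
       = 15·t + 710 = 635
⇒ t = -5.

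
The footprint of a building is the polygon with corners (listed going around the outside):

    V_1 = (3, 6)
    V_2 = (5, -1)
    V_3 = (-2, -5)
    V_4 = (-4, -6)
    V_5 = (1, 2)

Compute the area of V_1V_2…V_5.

Apply the shoelace (surveyor's) formula: 2A = Σ (x_i·y_{i+1} − x_{i+1}·y_i), indices taken mod 5.
Cross-terms: -33, -27, -8, -2, 0  ⇒  Σ = -70
Area = |Σ|/2 = 35.

35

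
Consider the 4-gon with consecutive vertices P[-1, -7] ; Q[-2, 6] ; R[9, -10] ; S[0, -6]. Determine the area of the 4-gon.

Apply the surveyor's formula: 2A = Σ (x_i·y_{i+1} − x_{i+1}·y_i), indices taken mod 4.
P→Q: (-1)(6) − (-2)(-7) = -20
Q→R: (-2)(-10) − (9)(6) = -34
R→S: (9)(-6) − (0)(-10) = -54
S→P: (0)(-7) − (-1)(-6) = -6
Σ = -114
Area = |Σ|/2 = 57.

57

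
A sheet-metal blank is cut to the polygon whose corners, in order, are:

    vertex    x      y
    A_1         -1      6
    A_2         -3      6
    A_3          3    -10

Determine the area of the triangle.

16

Apply Gauss's area formula: 2A = Σ (x_i·y_{i+1} − x_{i+1}·y_i), indices taken mod 3.
Σ = (12) + (12) + (8) = 32
Area = |Σ|/2 = 16.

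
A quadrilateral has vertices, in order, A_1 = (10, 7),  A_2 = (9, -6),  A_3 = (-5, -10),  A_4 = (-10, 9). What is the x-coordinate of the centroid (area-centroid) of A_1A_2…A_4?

Apply the shoelace formula. First the cross-terms c_i = x_i·y_{i+1} − x_{i+1}·y_i:
  -123, -120, -145, -160  ⇒  2A = -548, A = -274.
Then Σ (x_i + x_{i+1})·c_i = -642, so x̄ = -642 / (6·(-274)) = 107/274.

107/274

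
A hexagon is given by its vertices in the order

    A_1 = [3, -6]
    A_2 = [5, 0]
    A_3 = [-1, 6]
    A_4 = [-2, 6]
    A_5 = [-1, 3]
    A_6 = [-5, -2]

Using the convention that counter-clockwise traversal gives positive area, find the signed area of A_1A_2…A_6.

59.5

Apply the shoelace formula: 2A = Σ (x_i·y_{i+1} − x_{i+1}·y_i), indices taken mod 6.
Cross-terms: 30, 30, 6, 0, 17, 36  ⇒  Σ = 119
Signed area = Σ/2 = 59.5 (positive ⇒ counter-clockwise traversal).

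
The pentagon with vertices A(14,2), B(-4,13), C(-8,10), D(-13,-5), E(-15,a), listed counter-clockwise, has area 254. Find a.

The doubled signed area Σ (x_i y_{i+1} − x_{i+1} y_i) is linear in a.
With a=0 it equals 319; the coefficient of a is -27 (from the two edges through E).
So -27·a + 319 = 2·254 = 508 ⇒ a = -7.

-7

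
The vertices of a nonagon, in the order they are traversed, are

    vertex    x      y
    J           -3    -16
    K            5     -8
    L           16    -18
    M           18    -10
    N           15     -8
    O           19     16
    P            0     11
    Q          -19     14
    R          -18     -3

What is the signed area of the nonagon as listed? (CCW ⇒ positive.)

855

Apply the shoelace (surveyor's) formula: 2A = Σ (x_i·y_{i+1} − x_{i+1}·y_i), indices taken mod 9.
Cross-terms: 104, 38, 164, 6, 392, 209, 209, 309, 279  ⇒  Σ = 1710
Signed area = Σ/2 = 855 (positive ⇒ counter-clockwise traversal).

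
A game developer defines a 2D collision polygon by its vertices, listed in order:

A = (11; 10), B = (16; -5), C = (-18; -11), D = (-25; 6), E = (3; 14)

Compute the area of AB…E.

Apply the surveyor's formula: 2A = Σ (x_i·y_{i+1} − x_{i+1}·y_i), indices taken mod 5.
A→B: (11)(-5) − (16)(10) = -215
B→C: (16)(-11) − (-18)(-5) = -266
C→D: (-18)(6) − (-25)(-11) = -383
D→E: (-25)(14) − (3)(6) = -368
E→A: (3)(10) − (11)(14) = -124
Σ = -1356
Area = |Σ|/2 = 678.

678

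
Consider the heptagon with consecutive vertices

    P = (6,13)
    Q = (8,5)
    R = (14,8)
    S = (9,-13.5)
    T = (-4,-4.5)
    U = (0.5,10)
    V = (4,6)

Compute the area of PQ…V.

247.125

Apply the shoelace formula: 2A = Σ (x_i·y_{i+1} − x_{i+1}·y_i), indices taken mod 7.
P→Q: (6)(5) − (8)(13) = -74
Q→R: (8)(8) − (14)(5) = -6
R→S: (14)(-13.5) − (9)(8) = -261
S→T: (9)(-4.5) − (-4)(-13.5) = -94.5
T→U: (-4)(10) − (0.5)(-4.5) = -37.75
U→V: (0.5)(6) − (4)(10) = -37
V→P: (4)(13) − (6)(6) = 16
Σ = -494.25
Area = |Σ|/2 = 247.125.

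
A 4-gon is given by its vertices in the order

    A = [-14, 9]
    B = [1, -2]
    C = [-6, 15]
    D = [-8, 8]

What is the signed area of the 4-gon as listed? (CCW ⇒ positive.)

67

Apply the shoelace formula: 2A = Σ (x_i·y_{i+1} − x_{i+1}·y_i), indices taken mod 4.
Σ = (19) + (3) + (72) + (40) = 134
Signed area = Σ/2 = 67 (positive ⇒ counter-clockwise traversal).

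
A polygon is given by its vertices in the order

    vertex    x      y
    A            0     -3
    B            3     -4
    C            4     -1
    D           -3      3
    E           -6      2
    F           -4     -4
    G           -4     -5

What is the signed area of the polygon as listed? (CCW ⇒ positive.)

45.5

Apply the shoelace formula: 2A = Σ (x_i·y_{i+1} − x_{i+1}·y_i), indices taken mod 7.
Σ = (9) + (13) + (9) + (12) + (32) + (4) + (12) = 91
Signed area = Σ/2 = 45.5 (positive ⇒ counter-clockwise traversal).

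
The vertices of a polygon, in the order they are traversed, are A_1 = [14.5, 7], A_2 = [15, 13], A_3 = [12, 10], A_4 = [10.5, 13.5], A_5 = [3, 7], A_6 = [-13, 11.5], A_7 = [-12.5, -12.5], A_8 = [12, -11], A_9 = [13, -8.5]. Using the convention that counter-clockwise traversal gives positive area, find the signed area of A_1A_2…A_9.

Apply the surveyor's formula: 2A = Σ (x_i·y_{i+1} − x_{i+1}·y_i), indices taken mod 9.
A_1→A_2: (14.5)(13) − (15)(7) = 83.5
A_2→A_3: (15)(10) − (12)(13) = -6
A_3→A_4: (12)(13.5) − (10.5)(10) = 57
A_4→A_5: (10.5)(7) − (3)(13.5) = 33
A_5→A_6: (3)(11.5) − (-13)(7) = 125.5
A_6→A_7: (-13)(-12.5) − (-12.5)(11.5) = 306.25
A_7→A_8: (-12.5)(-11) − (12)(-12.5) = 287.5
A_8→A_9: (12)(-8.5) − (13)(-11) = 41
A_9→A_1: (13)(7) − (14.5)(-8.5) = 214.25
Σ = 1142
Signed area = Σ/2 = 571 (positive ⇒ counter-clockwise traversal).

571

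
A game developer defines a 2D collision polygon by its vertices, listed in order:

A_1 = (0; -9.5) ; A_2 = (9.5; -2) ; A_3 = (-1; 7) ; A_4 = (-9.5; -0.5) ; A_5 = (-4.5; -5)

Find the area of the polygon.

Apply the shoelace (surveyor's) formula: 2A = Σ (x_i·y_{i+1} − x_{i+1}·y_i), indices taken mod 5.
Σ = (90.25) + (64.5) + (67) + (45.25) + (42.75) = 309.75
Area = |Σ|/2 = 154.875.

154.875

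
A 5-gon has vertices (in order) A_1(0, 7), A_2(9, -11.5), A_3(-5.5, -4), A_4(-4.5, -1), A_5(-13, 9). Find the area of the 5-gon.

A_1→A_2: (0)(-11.5) − (9)(7) = -63
A_2→A_3: (9)(-4) − (-5.5)(-11.5) = -99.25
A_3→A_4: (-5.5)(-1) − (-4.5)(-4) = -12.5
A_4→A_5: (-4.5)(9) − (-13)(-1) = -53.5
A_5→A_1: (-13)(7) − (0)(9) = -91
Σ = -319.25
Area = |Σ|/2 = 159.625.

159.625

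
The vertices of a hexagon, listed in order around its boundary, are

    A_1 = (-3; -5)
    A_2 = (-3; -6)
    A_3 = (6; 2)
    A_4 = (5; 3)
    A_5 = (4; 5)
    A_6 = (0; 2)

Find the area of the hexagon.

Σ = (3) + (30) + (8) + (13) + (8) + (6) = 68
Area = |Σ|/2 = 34.

34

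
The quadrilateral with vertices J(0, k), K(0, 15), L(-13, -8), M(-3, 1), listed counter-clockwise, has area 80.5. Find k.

Write out the shoelace sum; only the two edges meeting at J involve k:
2·Area = [((-3)·k − 0·1) + (0·15 − 0·k)] + 158
       = -3·k + 158 = 161
⇒ k = -1.

-1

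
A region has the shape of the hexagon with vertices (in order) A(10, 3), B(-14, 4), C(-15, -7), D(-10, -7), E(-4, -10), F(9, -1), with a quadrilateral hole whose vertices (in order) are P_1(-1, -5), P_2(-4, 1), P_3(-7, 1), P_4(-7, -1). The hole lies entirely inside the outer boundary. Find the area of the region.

224

Outer boundary:
Cross-terms: 82, 158, 35, 72, 94, 37  ⇒  Σ = 478
Area = |Σ|/2 = 239.
Hole:
Apply the shoelace (surveyor's) formula: 2A = Σ (x_i·y_{i+1} − x_{i+1}·y_i), indices taken mod 4.
Σ = (-21) + (3) + (14) + (34) = 30
Area = |Σ|/2 = 15.
Net area = 239 − 15 = 224.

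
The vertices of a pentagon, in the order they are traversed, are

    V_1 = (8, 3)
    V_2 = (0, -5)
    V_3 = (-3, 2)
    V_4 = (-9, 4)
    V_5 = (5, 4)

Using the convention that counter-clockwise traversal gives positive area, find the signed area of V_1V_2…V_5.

Σ = (-40) + (-15) + (6) + (-56) + (-17) = -122
Signed area = Σ/2 = -61 (negative ⇒ clockwise traversal).

-61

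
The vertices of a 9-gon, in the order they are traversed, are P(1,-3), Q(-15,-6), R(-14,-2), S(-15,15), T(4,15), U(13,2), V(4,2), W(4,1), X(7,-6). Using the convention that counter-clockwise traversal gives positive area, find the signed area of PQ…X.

Σ = (-51) + (-54) + (-240) + (-285) + (-187) + (18) + (-4) + (-31) + (-15) = -849
Signed area = Σ/2 = -424.5 (negative ⇒ clockwise traversal).

-424.5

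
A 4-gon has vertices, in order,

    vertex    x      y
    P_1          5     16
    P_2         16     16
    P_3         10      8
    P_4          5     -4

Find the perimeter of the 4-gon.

54

|P_1P_2| = √((11)² + (0)²) = √121 = 11
|P_2P_3| = √((-6)² + (-8)²) = √100 = 10
|P_3P_4| = √((-5)² + (-12)²) = √169 = 13
|P_4P_1| = √((0)² + (20)²) = √400 = 20
Perimeter = 11 + 10 + 13 + 20 = 54.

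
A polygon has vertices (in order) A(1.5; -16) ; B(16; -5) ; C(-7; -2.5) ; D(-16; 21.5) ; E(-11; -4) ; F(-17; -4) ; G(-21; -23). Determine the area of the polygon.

Apply the shoelace formula: 2A = Σ (x_i·y_{i+1} − x_{i+1}·y_i), indices taken mod 7.
Cross-terms: 248.5, -75, -190.5, 300.5, -24, 307, 370.5  ⇒  Σ = 937
Area = |Σ|/2 = 468.5.

468.5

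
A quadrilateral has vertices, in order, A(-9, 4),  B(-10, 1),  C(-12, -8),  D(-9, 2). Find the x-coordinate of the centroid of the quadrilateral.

Apply the shoelace (surveyor's) formula. First the cross-terms c_i = x_i·y_{i+1} − x_{i+1}·y_i:
  31, 92, -96, -18  ⇒  2A = 9, A = 4.5.
Then Σ (x_i + x_{i+1})·c_i = -273, so x̄ = -273 / (6·4.5) = -91/9.

-91/9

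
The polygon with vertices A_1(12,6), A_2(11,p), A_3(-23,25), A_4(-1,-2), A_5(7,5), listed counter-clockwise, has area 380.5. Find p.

14

The doubled signed area Σ (x_i y_{i+1} − x_{i+1} y_i) is linear in p.
With p=0 it equals 271; the coefficient of p is 35 (from the two edges through A_2).
So 35·p + 271 = 2·380.5 = 761 ⇒ p = 14.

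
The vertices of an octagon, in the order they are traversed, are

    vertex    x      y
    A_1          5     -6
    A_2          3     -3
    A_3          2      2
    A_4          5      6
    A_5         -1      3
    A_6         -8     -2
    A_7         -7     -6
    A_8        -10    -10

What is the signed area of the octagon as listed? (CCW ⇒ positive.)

Apply the surveyor's formula: 2A = Σ (x_i·y_{i+1} − x_{i+1}·y_i), indices taken mod 8.
Σ = (3) + (12) + (2) + (21) + (26) + (34) + (10) + (110) = 218
Signed area = Σ/2 = 109 (positive ⇒ counter-clockwise traversal).

109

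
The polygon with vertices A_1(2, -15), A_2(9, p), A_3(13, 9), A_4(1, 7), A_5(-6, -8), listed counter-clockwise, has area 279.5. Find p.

The doubled signed area Σ (x_i y_{i+1} − x_{i+1} y_i) is linear in p.
With p=0 it equals 438; the coefficient of p is -11 (from the two edges through A_2).
So -11·p + 438 = 2·279.5 = 559 ⇒ p = -11.

-11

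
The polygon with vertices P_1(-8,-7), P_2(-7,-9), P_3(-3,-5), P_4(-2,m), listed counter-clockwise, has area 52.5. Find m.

14

The doubled signed area Σ (x_i y_{i+1} − x_{i+1} y_i) is linear in m.
With m=0 it equals 35; the coefficient of m is 5 (from the two edges through P_4).
So 5·m + 35 = 2·52.5 = 105 ⇒ m = 14.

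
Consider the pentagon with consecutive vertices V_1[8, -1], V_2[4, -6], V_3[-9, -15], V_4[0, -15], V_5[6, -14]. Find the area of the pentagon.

Σ = (-44) + (-114) + (135) + (90) + (106) = 173
Area = |Σ|/2 = 86.5.

86.5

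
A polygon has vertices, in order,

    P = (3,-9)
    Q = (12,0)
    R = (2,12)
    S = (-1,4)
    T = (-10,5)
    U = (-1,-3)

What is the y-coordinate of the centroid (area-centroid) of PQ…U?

83/72

Apply the shoelace (surveyor's) formula. First the cross-terms c_i = x_i·y_{i+1} − x_{i+1}·y_i:
  108, 144, 20, 35, 35, 18  ⇒  2A = 360, A = 180.
Then Σ (y_i + y_{i+1})·c_i = 1245, so ȳ = 1245 / (6·180) = 83/72.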